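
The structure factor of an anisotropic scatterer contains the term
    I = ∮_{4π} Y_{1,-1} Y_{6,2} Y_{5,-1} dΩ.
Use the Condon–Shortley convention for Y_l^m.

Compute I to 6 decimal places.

m-sum 0 ✓  L=12 even ✓  5≤5≤7 ✓
Π(2lᵢ+1) = 3×13×11 = 429
triangle coeff Δ(1,6,5) = 1/858
Σ_t [1,1]: t=1:−1/14400 = -1/14400
(3j)²=6/143 [(1 6 5; 0 0 0)], sign=+1
Σ_t [2,2]: t=2:+1/34560 = 1/34560
(3j)²=14/429 [(1 6 5; -1 2 -1)], sign=+1
⇒ 4πI² = 84/143
I = (+1)√(84/143/(4π)) = 0.21620548

0.216205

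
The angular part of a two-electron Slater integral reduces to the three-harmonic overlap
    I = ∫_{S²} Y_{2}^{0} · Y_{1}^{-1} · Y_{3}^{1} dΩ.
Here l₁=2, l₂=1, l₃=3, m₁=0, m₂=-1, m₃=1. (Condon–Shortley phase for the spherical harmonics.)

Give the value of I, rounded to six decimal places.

m-sum 0 ✓  L=6 even ✓  1≤3≤3 ✓
Π(2lᵢ+1) = 5×3×7 = 105
triangle coeff Δ(2,1,3) = 1/105
Σ_t [0,0]: t=0:+1/4 = 1/4
(3j)²=3/35 [(2 1 3; 0 0 0)], sign=-1
Σ_t [0,0]: t=0:+1/8 = 1/8
(3j)²=2/35 [(2 1 3; 0 -1 1)], sign=+1
⇒ 4πI² = 18/35
I = (-1)√(18/35/(4π)) = -0.20230066

-0.202301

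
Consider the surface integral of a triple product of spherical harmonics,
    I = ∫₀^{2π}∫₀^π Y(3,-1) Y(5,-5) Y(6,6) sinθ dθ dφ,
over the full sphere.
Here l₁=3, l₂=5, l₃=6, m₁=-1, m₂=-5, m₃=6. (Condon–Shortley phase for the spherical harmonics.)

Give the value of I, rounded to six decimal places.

Rules hold: Σm=0, L=14 even, 2≤6≤8.
N = 7·11·13 = 1001
Δ = 2!·4!·8!/15! = 1/675675
Racah Σ t=0..2: t=0:+1/8640 t=1:−1/2304 t=2:+1/8640 = -7/34560
⇒ 3j(3 5 6; 0 0 0)² = 7/429, sgn -1
Racah Σ t=0..0: t=0:+1/1935360 = 1/1935360
⇒ 3j(3 5 6; -1 -5 6)² = 3/91, sgn +1
4πI² = N·(3j₀)²·(3jₘ)² = 7/13
I = -1·√(0.538462/4π) = -0.20700098

-0.207001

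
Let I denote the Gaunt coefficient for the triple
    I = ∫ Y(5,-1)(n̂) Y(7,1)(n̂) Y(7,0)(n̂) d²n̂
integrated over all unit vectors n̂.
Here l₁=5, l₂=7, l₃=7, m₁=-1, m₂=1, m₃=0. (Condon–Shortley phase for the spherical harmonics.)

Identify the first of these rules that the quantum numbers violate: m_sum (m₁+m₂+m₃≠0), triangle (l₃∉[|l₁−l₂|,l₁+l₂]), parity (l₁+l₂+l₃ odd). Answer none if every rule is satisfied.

Σmᵢ = 0  ✓
l₃∈[|l₁−l₂|,l₁+l₂]=[2,12], have l₃=7  ✓
Σlᵢ = 19 ⇒ odd  ✗

parity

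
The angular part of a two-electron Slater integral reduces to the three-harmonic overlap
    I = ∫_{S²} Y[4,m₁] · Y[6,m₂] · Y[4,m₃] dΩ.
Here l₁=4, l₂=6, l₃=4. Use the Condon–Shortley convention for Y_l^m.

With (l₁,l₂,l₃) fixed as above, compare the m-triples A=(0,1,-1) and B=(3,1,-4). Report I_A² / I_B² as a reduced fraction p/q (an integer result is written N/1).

Same 4,6,4: normalisation and zero-m 3j drop out of the ratio.
A: Δ: 6! 2! 6! / 15! → 1/1261260; sum: t=2:+1/11520 t=3:−1/1728 t=4:+1/3456 = -7/34560; 3j²(4 6 4; 0 1 -1) = Δ·Π!·Σ² = 7/858  (sign +1)
B: Δ: 6! 2! 6! / 15! → 1/1261260; sum: t=1:−1/172800 = -1/172800; 3j²(4 6 4; 3 1 -4) = Δ·Π!·Σ² = 7/2145  (sign -1)
I_A²/I_B² = (7/858)/(7/2145) = 5/2

5/2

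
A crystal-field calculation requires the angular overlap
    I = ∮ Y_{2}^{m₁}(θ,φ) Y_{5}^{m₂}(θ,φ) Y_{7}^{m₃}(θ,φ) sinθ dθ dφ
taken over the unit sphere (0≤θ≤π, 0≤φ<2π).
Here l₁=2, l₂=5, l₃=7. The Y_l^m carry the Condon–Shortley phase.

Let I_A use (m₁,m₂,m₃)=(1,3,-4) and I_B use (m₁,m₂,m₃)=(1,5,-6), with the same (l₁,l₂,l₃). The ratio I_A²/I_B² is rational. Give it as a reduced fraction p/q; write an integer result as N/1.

Shared (l₁,l₂,l₃)=(2,5,7): N and (l;000)² cancel in I_A²/I_B².
A: Δ = 0!·4!·10!/15! = 1/15015; Racah Σ t=0..0: t=0:+1/483840 = 1/483840; ⇒ 3j(2 5 7; 1 3 -4)² = 3/91, sgn -1
B: Δ = 0!·4!·10!/15! = 1/15015; Racah Σ t=0..0: t=0:+1/21772800 = 1/21772800; ⇒ 3j(2 5 7; 1 5 -6)² = 2/105, sgn -1
I_A²/I_B² = (3/91)/(2/105) = 45/26

45/26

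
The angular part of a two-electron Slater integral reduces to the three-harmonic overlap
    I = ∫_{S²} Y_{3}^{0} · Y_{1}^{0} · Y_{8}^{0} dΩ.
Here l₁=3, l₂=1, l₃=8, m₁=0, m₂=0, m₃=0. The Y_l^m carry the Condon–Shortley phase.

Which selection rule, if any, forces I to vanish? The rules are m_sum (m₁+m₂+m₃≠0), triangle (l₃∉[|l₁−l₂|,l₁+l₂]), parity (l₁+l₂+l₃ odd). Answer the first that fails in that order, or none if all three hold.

Σmᵢ = 0  ✓
l₃∈[|l₁−l₂|,l₁+l₂]=[2,4], have l₃=8  ✗
Σlᵢ = 12 ⇒ even

triangle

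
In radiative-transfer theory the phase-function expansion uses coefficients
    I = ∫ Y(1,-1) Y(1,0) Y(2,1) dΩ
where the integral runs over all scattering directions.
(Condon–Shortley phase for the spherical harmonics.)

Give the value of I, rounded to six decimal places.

-0.218510

Checks pass: Σm=0; 4 even; l₃=2∈[0,2].
(2·1+1)(2·1+1)(2·2+1) = 45
Δ: 0! 2! 2! / 5! → 1/30
sum: t=0:+1/1 = 1/1
3j²(1 1 2; 0 0 0) = Δ·Π!·Σ² = 2/15  (sign +1)
sum: t=0:+1/2 = 1/2
3j²(1 1 2; -1 0 1) = Δ·Π!·Σ² = 1/10  (sign -1)
combine: 4πI² = 45·2/15·1/10 = 3/5
take √, sign -1: I = -0.21850969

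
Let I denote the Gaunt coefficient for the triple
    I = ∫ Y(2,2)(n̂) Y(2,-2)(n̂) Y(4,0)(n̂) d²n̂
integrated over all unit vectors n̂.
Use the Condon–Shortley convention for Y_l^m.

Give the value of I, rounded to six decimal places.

0.040299

Checks pass: Σm=0; 8 even; l₃=4∈[0,4].
(2·2+1)(2·2+1)(2·4+1) = 225
Δ: 0! 4! 4! / 9! → 1/630
sum: t=0:+1/16 = 1/16
3j²(2 2 4; 0 0 0) = Δ·Π!·Σ² = 2/35  (sign +1)
sum: t=0:+1/576 = 1/576
3j²(2 2 4; 2 -2 0) = Δ·Π!·Σ² = 1/630  (sign +1)
combine: 4πI² = 225·2/35·1/630 = 1/49
take √, sign +1: I = 0.04029926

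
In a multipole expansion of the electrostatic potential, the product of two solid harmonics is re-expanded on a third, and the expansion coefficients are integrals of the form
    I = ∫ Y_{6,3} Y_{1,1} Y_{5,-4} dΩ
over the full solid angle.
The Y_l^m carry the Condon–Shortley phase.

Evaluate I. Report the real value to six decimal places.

Rules hold: Σm=0, L=12 even, 5≤5≤7.
N = 13·3·11 = 429
Δ = 2!·10!·0!/13! = 1/858
Racah Σ t=1..1: t=1:−1/14400 = -1/14400
⇒ 3j(6 1 5; 0 0 0)² = 6/143, sgn +1
Racah Σ t=2..2: t=2:+1/725760 = 1/725760
⇒ 3j(6 1 5; 3 1 -4)² = 1/286, sgn -1
4πI² = N·(3j₀)²·(3jₘ)² = 9/143
I = -1·√(0.0629371/4π) = -0.07076985

-0.070770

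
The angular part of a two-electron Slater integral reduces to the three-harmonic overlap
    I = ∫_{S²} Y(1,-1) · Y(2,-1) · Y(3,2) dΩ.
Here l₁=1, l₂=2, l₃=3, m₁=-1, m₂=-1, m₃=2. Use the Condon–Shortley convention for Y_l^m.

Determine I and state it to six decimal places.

0.261169

Rules hold: Σm=0, L=6 even, 1≤3≤3.
N = 3·5·7 = 105
Δ = 0!·2!·4!/7! = 1/105
Racah Σ t=0..0: t=0:+1/4 = 1/4
⇒ 3j(1 2 3; 0 0 0)² = 3/35, sgn -1
Racah Σ t=0..0: t=0:+1/12 = 1/12
⇒ 3j(1 2 3; -1 -1 2)² = 2/21, sgn -1
4πI² = N·(3j₀)²·(3jₘ)² = 6/7
I = +1·√(0.857143/4π) = 0.26116903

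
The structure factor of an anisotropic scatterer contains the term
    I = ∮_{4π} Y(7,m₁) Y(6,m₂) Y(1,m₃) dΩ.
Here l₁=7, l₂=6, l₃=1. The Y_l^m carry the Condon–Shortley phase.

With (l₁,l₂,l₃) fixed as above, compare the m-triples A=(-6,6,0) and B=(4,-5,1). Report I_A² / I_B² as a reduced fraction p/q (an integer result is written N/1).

13/3

l's match ⇒ only the (l;m) 3-j factors differ between A and B.
A: triangle coeff Δ(7,6,1) = 1/1365; Σ_t [12,12]: t=12:+1/479001600 = 1/479001600; (3j)²=1/105 [(7 6 1; -6 6 0)], sign=-1
B: triangle coeff Δ(7,6,1) = 1/1365; Σ_t [1,1]: t=1:−1/79833600 = -1/79833600; (3j)²=1/455 [(7 6 1; 4 -5 1)], sign=-1
I_A²/I_B² = (1/105)/(1/455) = 13/3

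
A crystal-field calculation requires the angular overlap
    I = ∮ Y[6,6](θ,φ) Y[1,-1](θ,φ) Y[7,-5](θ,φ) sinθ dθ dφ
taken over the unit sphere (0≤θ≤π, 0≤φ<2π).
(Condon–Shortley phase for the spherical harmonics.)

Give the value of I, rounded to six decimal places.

m-sum 0 ✓  L=14 even ✓  5≤7≤7 ✓
Π(2lᵢ+1) = 13×3×15 = 585
triangle coeff Δ(6,1,7) = 1/1365
Σ_t [0,0]: t=0:+1/518400 = 1/518400
(3j)²=7/195 [(6 1 7; 0 0 0)], sign=-1
Σ_t [0,0]: t=0:+1/958003200 = 1/958003200
(3j)²=1/1365 [(6 1 7; 6 -1 -5)], sign=+1
⇒ 4πI² = 1/65
I = (-1)√(1/65/(4π)) = -0.03498955

-0.034990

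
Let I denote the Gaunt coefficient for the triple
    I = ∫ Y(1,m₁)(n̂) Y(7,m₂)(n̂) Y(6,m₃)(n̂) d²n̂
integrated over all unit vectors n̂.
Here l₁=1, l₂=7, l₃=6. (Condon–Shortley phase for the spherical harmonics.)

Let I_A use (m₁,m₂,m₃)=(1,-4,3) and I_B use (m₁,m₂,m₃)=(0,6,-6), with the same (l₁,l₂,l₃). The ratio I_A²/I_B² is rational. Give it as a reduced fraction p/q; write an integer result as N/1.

Shared (l₁,l₂,l₃)=(1,7,6): N and (l;000)² cancel in I_A²/I_B².
A: Δ = 2!·0!·12!/15! = 1/1365; Racah Σ t=0..0: t=0:+1/4354560 = 1/4354560; ⇒ 3j(1 7 6; 1 -4 3)² = 11/273, sgn -1
B: Δ = 2!·0!·12!/15! = 1/1365; Racah Σ t=1..1: t=1:−1/479001600 = -1/479001600; ⇒ 3j(1 7 6; 0 6 -6)² = 1/105, sgn -1
I_A²/I_B² = (11/273)/(1/105) = 55/13

55/13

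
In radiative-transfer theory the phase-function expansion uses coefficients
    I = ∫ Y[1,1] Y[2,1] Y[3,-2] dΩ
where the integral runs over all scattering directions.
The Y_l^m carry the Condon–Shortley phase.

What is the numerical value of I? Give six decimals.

0.261169

Rules hold: Σm=0, L=6 even, 1≤3≤3.
N = 3·5·7 = 105
Δ = 0!·2!·4!/7! = 1/105
Racah Σ t=0..0: t=0:+1/4 = 1/4
⇒ 3j(1 2 3; 0 0 0)² = 3/35, sgn -1
Racah Σ t=0..0: t=0:+1/12 = 1/12
⇒ 3j(1 2 3; 1 1 -2)² = 2/21, sgn -1
4πI² = N·(3j₀)²·(3jₘ)² = 6/7
I = +1·√(0.857143/4π) = 0.26116903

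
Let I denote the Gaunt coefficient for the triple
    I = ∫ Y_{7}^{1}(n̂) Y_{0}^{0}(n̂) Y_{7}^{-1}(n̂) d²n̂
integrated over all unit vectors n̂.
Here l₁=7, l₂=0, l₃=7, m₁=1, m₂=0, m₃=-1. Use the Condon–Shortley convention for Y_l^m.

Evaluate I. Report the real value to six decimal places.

-0.282095

Rules hold: Σm=0, L=14 even, 7≤7≤7.
N = 15·1·15 = 225
Δ = 0!·14!·0!/15! = 1/15
Racah Σ t=0..0: t=0:+1/25401600 = 1/25401600
⇒ 3j(7 0 7; 0 0 0)² = 1/15, sgn -1
Racah Σ t=0..0: t=0:+1/29030400 = 1/29030400
⇒ 3j(7 0 7; 1 0 -1)² = 1/15, sgn +1
4πI² = N·(3j₀)²·(3jₘ)² = 1/1
I = -1·√(1/4π) = -0.28209479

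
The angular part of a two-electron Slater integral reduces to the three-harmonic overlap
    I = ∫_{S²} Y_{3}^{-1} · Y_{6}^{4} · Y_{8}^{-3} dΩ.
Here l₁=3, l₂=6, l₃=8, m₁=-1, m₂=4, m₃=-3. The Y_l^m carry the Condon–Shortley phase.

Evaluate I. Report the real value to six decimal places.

l₁+l₂+l₃=17 is odd: 3j(l;000)=0 ⇒ I=0

0.000000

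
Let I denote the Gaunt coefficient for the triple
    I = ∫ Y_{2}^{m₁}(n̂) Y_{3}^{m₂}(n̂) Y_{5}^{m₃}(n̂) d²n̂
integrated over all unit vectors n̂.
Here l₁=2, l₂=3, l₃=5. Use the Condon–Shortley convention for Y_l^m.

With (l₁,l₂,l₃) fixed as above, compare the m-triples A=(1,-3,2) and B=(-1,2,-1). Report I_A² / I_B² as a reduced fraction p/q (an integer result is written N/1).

7/24

l's match ⇒ only the (l;m) 3-j factors differ between A and B.
A: triangle coeff Δ(2,3,5) = 1/2310; Σ_t [0,0]: t=0:+1/4320 = 1/4320; (3j)²=1/330 [(2 3 5; 1 -3 2)], sign=-1
B: triangle coeff Δ(2,3,5) = 1/2310; Σ_t [0,0]: t=0:+1/720 = 1/720; (3j)²=4/385 [(2 3 5; -1 2 -1)], sign=+1
I_A²/I_B² = (1/330)/(4/385) = 7/24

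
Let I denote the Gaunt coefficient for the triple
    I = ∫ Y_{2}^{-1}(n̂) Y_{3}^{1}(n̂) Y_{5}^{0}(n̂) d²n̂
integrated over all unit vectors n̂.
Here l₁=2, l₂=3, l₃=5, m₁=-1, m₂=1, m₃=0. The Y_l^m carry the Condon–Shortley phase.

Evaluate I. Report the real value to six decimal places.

m-sum 0 ✓  L=10 even ✓  1≤5≤5 ✓
Π(2lᵢ+1) = 5×7×11 = 385
triangle coeff Δ(2,3,5) = 1/2310
Σ_t [0,0]: t=0:+1/144 = 1/144
(3j)²=10/231 [(2 3 5; 0 0 0)], sign=-1
Σ_t [0,0]: t=0:+1/288 = 1/288
(3j)²=5/231 [(2 3 5; -1 1 0)], sign=-1
⇒ 4πI² = 250/693
I = (+1)√(250/693/(4π)) = 0.16943318

0.169433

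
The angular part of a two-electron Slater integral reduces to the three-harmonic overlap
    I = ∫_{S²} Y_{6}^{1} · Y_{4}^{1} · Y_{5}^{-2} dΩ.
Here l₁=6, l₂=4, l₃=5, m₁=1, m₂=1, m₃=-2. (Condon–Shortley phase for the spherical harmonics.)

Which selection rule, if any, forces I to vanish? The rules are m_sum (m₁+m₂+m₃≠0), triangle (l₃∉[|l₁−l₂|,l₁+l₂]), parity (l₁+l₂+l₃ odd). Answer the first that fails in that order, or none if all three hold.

parity

azimuthal sum: 1 + 1 − 2 = 0  ✓
2 ≤ 5 ≤ 10 (triangle on l)  ✓
L = 6 + 4 + 5 = 15 (odd)  ✗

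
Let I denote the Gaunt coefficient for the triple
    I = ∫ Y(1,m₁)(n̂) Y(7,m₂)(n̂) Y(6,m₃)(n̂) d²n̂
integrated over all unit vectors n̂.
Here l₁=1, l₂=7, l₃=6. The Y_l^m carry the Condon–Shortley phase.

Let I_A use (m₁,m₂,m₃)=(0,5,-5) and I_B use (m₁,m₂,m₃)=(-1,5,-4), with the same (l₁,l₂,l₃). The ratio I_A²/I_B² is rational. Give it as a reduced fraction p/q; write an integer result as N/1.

l's match ⇒ only the (l;m) 3-j factors differ between A and B.
A: triangle coeff Δ(1,7,6) = 1/1365; Σ_t [1,1]: t=1:−1/39916800 = -1/39916800; (3j)²=8/455 [(1 7 6; 0 5 -5)], sign=+1
B: triangle coeff Δ(1,7,6) = 1/1365; Σ_t [2,2]: t=2:+1/14515200 = 1/14515200; (3j)²=22/455 [(1 7 6; -1 5 -4)], sign=+1
I_A²/I_B² = (8/455)/(22/455) = 4/11

4/11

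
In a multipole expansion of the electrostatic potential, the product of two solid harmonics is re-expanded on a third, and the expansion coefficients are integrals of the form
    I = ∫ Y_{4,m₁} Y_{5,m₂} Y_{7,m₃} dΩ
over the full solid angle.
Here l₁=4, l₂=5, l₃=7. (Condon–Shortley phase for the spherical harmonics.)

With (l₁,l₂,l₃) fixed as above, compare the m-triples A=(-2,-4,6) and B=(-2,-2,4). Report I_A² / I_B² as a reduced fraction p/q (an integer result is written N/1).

Same 4,5,7: normalisation and zero-m 3j drop out of the ratio.
A: Δ: 2! 6! 8! / 17! → 1/6126120; sum: t=0:+1/7257600 t=1:−1/4838400 = -1/14515200; 3j²(4 5 7; -2 -4 6) = Δ·Π!·Σ² = 3/1190  (sign +1)
B: Δ: 2! 6! 8! / 17! → 1/6126120; sum: t=0:+1/1036800 t=1:−1/172800 t=2:+1/483840 = -1/362880; 3j²(4 5 7; -2 -2 4) = Δ·Π!·Σ² = 20/1547  (sign +1)
I_A²/I_B² = (3/1190)/(20/1547) = 39/200

39/200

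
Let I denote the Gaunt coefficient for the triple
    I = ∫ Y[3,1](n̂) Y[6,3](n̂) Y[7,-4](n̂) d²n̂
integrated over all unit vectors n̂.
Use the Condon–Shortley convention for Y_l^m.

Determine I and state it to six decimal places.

0.140186

Rules hold: Σm=0, L=16 even, 3≤7≤9.
N = 7·13·15 = 1365
Δ = 2!·4!·10!/17! = 1/2042040
Racah Σ t=0..2: t=0:+1/207360 t=1:−1/57600 t=2:+1/207360 = -1/129600
⇒ 3j(3 6 7; 0 0 0)² = 168/12155, sgn +1
Racah Σ t=0..2: t=0:+1/2903040 t=1:−1/483840 t=2:+1/1451520 = -1/967680
⇒ 3j(3 6 7; 1 3 -4)² = 81/6188, sgn +1
4πI² = N·(3j₀)²·(3jₘ)² = 10206/41327
I = +1·√(0.246957/4π) = 0.14018641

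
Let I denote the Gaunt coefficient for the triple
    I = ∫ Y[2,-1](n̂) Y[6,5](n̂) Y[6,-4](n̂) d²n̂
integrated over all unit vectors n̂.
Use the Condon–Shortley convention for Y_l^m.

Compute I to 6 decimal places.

Rules hold: Σm=0, L=14 even, 4≤6≤8.
N = 5·13·13 = 845
Δ = 2!·2!·10!/15! = 1/90090
Racah Σ t=0..2: t=0:+1/69120 t=1:−1/14400 t=2:+1/69120 = -7/172800
⇒ 3j(2 6 6; 0 0 0)² = 14/715, sgn -1
Racah Σ t=1..2: t=1:−1/7257600 t=2:+1/725760 = 1/806400
⇒ 3j(2 6 6; -1 5 -4)² = 27/910, sgn +1
4πI² = N·(3j₀)²·(3jₘ)² = 27/55
I = -1·√(0.490909/4π) = -0.19764945

-0.197649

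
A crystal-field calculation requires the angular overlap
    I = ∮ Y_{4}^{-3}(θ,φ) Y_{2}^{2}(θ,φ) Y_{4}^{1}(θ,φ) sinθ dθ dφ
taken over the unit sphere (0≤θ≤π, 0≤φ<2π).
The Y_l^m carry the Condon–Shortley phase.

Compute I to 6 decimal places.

Checks pass: Σm=0; 10 even; l₃=4∈[2,6].
(2·4+1)(2·2+1)(2·4+1) = 405
Δ: 2! 6! 2! / 11! → 1/13860
sum: t=0:+1/192 t=1:−1/36 t=2:+1/192 = -5/288
3j²(4 2 4; 0 0 0) = Δ·Π!·Σ² = 20/693  (sign -1)
sum: t=2:+1/480 = 1/480
3j²(4 2 4; -3 2 1) = Δ·Π!·Σ² = 3/110  (sign -1)
combine: 4πI² = 405·20/693·3/110 = 270/847
take √, sign +1: I = 0.15927046

0.159270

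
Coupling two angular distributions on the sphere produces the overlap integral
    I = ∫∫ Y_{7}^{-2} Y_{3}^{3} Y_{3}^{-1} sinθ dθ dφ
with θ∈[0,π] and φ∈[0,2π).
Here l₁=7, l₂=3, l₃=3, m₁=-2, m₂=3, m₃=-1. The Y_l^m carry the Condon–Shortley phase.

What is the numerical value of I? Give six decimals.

0.000000

triangle: need 4≤l₃≤10, have 3; I=0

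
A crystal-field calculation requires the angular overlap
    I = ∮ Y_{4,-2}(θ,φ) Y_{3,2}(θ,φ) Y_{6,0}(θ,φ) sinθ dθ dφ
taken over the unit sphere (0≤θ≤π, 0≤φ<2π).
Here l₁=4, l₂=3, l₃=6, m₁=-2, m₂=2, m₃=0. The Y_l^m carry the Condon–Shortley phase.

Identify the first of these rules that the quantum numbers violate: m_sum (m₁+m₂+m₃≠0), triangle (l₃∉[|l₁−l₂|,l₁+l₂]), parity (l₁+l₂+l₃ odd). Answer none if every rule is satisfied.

m₁+m₂+m₃ = -2 + 2 + 0 = 0  ✓
triangle: |4−3|=1 ≤ l₃=6 ≤ 4+3=7  ✓
parity: l₁+l₂+l₃ = 13 is odd  ✗

parity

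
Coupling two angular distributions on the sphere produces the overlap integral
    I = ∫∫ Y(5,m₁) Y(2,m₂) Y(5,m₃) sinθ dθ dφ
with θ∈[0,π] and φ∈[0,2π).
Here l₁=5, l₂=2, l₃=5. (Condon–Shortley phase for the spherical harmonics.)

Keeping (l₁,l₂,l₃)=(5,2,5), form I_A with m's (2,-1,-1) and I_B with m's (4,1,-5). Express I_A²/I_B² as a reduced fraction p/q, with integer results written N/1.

14/45

Shared (l₁,l₂,l₃)=(5,2,5): N and (l;000)² cancel in I_A²/I_B².
A: Δ = 2!·8!·2!/13! = 1/38610; Racah Σ t=0..1: t=0:+1/1440 t=1:−1/2880 = 1/2880; ⇒ 3j(5 2 5; 2 -1 -1)² = 7/715, sgn +1
B: Δ = 2!·8!·2!/13! = 1/38610; Racah Σ t=1..1: t=1:−1/80640 = -1/80640; ⇒ 3j(5 2 5; 4 1 -5)² = 9/286, sgn -1
I_A²/I_B² = (7/715)/(9/286) = 14/45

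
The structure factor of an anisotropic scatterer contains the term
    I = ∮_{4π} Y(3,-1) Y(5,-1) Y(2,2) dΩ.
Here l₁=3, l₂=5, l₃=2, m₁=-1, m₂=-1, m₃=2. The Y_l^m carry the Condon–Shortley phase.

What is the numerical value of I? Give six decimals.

Rules hold: Σm=0, L=10 even, 2≤2≤8.
N = 7·11·5 = 385
Δ = 6!·0!·4!/11! = 1/2310
Racah Σ t=3..3: t=3:−1/144 = -1/144
⇒ 3j(3 5 2; 0 0 0)² = 10/231, sgn -1
Racah Σ t=4..4: t=4:+1/1152 = 1/1152
⇒ 3j(3 5 2; -1 -1 2)² = 1/154, sgn +1
4πI² = N·(3j₀)²·(3jₘ)² = 25/231
I = -1·√(0.108225/4π) = -0.09280237

-0.092802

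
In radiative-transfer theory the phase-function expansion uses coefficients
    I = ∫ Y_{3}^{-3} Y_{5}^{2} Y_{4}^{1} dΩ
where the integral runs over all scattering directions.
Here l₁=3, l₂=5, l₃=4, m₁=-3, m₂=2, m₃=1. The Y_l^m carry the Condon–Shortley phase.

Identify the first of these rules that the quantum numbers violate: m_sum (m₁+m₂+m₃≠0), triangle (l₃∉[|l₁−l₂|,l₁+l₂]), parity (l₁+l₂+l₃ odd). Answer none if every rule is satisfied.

none

azimuthal sum: -3 + 2 + 1 = 0  ✓
2 ≤ 4 ≤ 8 (triangle on l)  ✓
L = 3 + 5 + 4 = 12 (even)  ✓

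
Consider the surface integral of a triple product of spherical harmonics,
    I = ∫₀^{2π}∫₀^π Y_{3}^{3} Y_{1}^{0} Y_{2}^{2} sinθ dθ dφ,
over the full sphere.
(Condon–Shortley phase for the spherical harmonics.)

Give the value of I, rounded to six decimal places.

0.000000

Σmᵢ = 5 ≠ 0, so the φ-integral vanishes; I = 0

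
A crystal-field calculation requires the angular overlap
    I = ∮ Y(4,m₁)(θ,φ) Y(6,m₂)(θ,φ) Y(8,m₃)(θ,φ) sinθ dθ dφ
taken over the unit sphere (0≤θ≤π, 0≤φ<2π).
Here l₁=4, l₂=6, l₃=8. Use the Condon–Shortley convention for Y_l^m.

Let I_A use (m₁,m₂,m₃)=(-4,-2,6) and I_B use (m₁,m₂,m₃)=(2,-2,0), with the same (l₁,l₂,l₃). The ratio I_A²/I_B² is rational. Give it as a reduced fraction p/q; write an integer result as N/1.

Same 4,6,8: normalisation and zero-m 3j drop out of the ratio.
A: Δ: 2! 6! 10! / 19! → 1/23279256; sum: t=2:+1/116121600 = 1/116121600; 3j²(4 6 8; -4 -2 6) = Δ·Π!·Σ² = 7/323  (sign +1)
B: Δ: 2! 6! 10! / 19! → 1/23279256; sum: t=0:+1/1658880 t=1:−1/3628800 t=2:+1/116121600 = 13/38707200; 3j²(4 6 8; 2 -2 0) = Δ·Π!·Σ² = 39/3553  (sign +1)
I_A²/I_B² = (7/323)/(39/3553) = 77/39

77/39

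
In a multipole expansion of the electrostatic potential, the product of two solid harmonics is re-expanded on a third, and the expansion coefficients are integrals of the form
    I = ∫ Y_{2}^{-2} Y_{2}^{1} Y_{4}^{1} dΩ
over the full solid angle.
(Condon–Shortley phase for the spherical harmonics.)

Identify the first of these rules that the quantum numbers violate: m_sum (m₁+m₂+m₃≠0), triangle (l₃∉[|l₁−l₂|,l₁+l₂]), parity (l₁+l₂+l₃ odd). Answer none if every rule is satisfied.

none

Σmᵢ = 0  ✓
l₃∈[|l₁−l₂|,l₁+l₂]=[0,4], have l₃=4  ✓
Σlᵢ = 8 ⇒ even  ✓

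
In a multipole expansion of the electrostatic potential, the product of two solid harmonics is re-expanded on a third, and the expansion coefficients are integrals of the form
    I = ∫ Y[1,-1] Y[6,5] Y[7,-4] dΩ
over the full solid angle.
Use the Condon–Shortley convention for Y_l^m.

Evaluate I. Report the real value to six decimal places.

0.060604

Checks pass: Σm=0; 14 even; l₃=7∈[5,7].
(2·1+1)(2·6+1)(2·7+1) = 585
Δ: 0! 2! 12! / 15! → 1/1365
sum: t=0:+1/518400 = 1/518400
3j²(1 6 7; 0 0 0) = Δ·Π!·Σ² = 7/195  (sign -1)
sum: t=0:+1/79833600 = 1/79833600
3j²(1 6 7; -1 5 -4) = Δ·Π!·Σ² = 1/455  (sign -1)
combine: 4πI² = 585·7/195·1/455 = 3/65
take √, sign +1: I = 0.06060368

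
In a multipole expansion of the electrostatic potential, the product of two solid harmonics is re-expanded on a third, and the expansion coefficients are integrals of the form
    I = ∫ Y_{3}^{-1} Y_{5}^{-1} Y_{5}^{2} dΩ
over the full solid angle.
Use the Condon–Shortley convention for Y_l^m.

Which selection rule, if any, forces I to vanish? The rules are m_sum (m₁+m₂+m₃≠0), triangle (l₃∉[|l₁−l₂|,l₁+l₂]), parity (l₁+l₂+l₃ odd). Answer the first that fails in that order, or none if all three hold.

m₁+m₂+m₃ = -1 − 1 + 2 = 0  ✓
triangle: |3−5|=2 ≤ l₃=5 ≤ 3+5=8  ✓
parity: l₁+l₂+l₃ = 13 is odd  ✗

parity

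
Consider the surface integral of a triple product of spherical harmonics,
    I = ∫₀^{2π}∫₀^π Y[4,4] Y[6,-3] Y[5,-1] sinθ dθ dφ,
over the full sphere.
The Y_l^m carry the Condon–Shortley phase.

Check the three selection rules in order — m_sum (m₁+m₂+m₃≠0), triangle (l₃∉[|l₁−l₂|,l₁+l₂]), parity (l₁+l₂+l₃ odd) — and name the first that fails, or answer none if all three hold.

m₁+m₂+m₃ = 4 − 3 − 1 = 0  ✓
triangle: |4−6|=2 ≤ l₃=5 ≤ 4+6=10  ✓
parity: l₁+l₂+l₃ = 15 is odd  ✗

parity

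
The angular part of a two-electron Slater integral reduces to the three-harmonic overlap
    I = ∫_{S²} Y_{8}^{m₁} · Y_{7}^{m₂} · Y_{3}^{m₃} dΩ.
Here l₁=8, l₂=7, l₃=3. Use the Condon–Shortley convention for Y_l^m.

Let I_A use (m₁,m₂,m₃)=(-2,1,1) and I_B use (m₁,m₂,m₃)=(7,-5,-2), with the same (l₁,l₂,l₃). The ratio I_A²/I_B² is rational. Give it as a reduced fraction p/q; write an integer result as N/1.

4107/11375

Shared (l₁,l₂,l₃)=(8,7,3): N and (l;000)² cancel in I_A²/I_B².
A: Δ = 12!·4!·2!/19! = 1/5290740; Racah Σ t=6..8: t=6:+1/24883200 t=7:−1/3628800 t=8:+1/7741440 = -37/348364800; ⇒ 3j(8 7 3; -2 1 1)² = 1369/176358, sgn -1
B: Δ = 12!·4!·2!/19! = 1/5290740; Racah Σ t=0..1: t=0:+1/5748019200 t=1:−1/958003200 = -1/1149603840; ⇒ 3j(8 7 3; 7 -5 -2)² = 125/5814, sgn +1
I_A²/I_B² = (1369/176358)/(125/5814) = 4107/11375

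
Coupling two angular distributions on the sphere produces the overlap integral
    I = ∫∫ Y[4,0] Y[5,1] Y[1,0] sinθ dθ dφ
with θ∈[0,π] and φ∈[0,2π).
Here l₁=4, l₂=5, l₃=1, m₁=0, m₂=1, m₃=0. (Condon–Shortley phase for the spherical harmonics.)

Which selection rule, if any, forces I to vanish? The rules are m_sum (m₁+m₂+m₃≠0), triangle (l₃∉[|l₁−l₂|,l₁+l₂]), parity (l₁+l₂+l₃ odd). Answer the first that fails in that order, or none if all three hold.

m₁+m₂+m₃ = 0 + 1 + 0 = 1  ✗
triangle: |4−5|=1 ≤ l₃=1 ≤ 4+5=9
parity: l₁+l₂+l₃ = 10 is even

m_sum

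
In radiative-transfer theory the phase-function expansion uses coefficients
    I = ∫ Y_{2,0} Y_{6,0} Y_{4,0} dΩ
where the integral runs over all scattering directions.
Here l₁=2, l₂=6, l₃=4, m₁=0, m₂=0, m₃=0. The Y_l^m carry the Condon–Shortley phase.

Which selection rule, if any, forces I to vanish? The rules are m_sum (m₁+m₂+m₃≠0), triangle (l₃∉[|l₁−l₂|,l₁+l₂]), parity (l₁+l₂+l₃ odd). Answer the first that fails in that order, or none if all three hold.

azimuthal sum: 0 + 0 + 0 = 0  ✓
4 ≤ 4 ≤ 8 (triangle on l)  ✓
L = 2 + 6 + 4 = 12 (even)  ✓

none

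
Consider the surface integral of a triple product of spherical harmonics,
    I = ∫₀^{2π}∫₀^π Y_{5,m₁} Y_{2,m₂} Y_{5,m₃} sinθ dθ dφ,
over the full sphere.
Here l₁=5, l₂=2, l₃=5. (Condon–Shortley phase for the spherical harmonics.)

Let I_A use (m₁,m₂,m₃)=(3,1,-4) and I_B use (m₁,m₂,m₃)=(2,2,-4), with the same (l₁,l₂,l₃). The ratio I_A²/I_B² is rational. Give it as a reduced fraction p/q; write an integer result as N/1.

49/24

Same 5,2,5: normalisation and zero-m 3j drop out of the ratio.
A: Δ: 2! 8! 2! / 13! → 1/38610; sum: t=1:−1/10080 t=2:+1/80640 = -1/11520; 3j²(5 2 5; 3 1 -4) = Δ·Π!·Σ² = 49/1430  (sign +1)
B: Δ: 2! 8! 2! / 13! → 1/38610; sum: t=2:+1/20160 = 1/20160; 3j²(5 2 5; 2 2 -4) = Δ·Π!·Σ² = 12/715  (sign -1)
I_A²/I_B² = (49/1430)/(12/715) = 49/24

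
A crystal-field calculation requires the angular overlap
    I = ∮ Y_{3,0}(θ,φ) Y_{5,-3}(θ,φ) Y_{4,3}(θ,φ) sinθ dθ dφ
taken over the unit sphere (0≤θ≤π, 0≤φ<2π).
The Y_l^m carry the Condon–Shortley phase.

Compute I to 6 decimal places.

0.103862

m-sum 0 ✓  L=12 even ✓  2≤4≤8 ✓
Π(2lᵢ+1) = 7×11×9 = 693
triangle coeff Δ(3,5,4) = 1/180180
Σ_t [1,3]: t=1:−1/576 t=2:+1/144 t=3:−1/576 = 1/288
(3j)²=20/1001 [(3 5 4; 0 0 0)], sign=+1
Σ_t [1,2]: t=1:−1/1440 t=2:+1/2880 = -1/2880
(3j)²=7/715 [(3 5 4; 0 -3 3)], sign=+1
⇒ 4πI² = 252/1859
I = (+1)√(252/1859/(4π)) = 0.10386175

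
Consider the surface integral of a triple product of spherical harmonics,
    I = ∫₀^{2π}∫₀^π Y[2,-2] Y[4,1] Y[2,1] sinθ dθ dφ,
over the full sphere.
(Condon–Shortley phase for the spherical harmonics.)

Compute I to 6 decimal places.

-0.090112

Rules hold: Σm=0, L=8 even, 2≤2≤6.
N = 5·9·5 = 225
Δ = 4!·0!·4!/9! = 1/630
Racah Σ t=2..2: t=2:+1/16 = 1/16
⇒ 3j(2 4 2; 0 0 0)² = 2/35, sgn +1
Racah Σ t=4..4: t=4:+1/144 = 1/144
⇒ 3j(2 4 2; -2 1 1)² = 1/126, sgn -1
4πI² = N·(3j₀)²·(3jₘ)² = 5/49
I = -1·√(0.102041/4π) = -0.09011188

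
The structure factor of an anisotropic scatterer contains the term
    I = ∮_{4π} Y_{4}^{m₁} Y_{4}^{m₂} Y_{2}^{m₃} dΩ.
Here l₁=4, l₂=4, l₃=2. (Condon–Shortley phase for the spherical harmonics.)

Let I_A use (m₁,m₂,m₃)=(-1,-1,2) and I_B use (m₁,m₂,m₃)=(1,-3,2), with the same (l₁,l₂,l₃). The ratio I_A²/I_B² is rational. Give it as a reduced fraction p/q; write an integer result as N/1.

l's match ⇒ only the (l;m) 3-j factors differ between A and B.
A: triangle coeff Δ(4,4,2) = 1/13860; Σ_t [3,3]: t=3:−1/144 = -1/144; (3j)²=10/231 [(4 4 2; -1 -1 2)], sign=-1
B: triangle coeff Δ(4,4,2) = 1/13860; Σ_t [1,1]: t=1:−1/480 = -1/480; (3j)²=3/110 [(4 4 2; 1 -3 2)], sign=-1
I_A²/I_B² = (10/231)/(3/110) = 100/63

100/63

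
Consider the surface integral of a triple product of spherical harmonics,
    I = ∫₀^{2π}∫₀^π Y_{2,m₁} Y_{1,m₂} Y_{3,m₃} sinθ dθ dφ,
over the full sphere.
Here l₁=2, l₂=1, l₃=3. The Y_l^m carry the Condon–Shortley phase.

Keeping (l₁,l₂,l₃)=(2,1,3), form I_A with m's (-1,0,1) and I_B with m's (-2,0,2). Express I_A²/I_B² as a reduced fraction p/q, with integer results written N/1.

Same 2,1,3: normalisation and zero-m 3j drop out of the ratio.
A: Δ: 0! 4! 2! / 7! → 1/105; sum: t=0:+1/6 = 1/6; 3j²(2 1 3; -1 0 1) = Δ·Π!·Σ² = 8/105  (sign +1)
B: Δ: 0! 4! 2! / 7! → 1/105; sum: t=0:+1/24 = 1/24; 3j²(2 1 3; -2 0 2) = Δ·Π!·Σ² = 1/21  (sign -1)
I_A²/I_B² = (8/105)/(1/21) = 8/5

8/5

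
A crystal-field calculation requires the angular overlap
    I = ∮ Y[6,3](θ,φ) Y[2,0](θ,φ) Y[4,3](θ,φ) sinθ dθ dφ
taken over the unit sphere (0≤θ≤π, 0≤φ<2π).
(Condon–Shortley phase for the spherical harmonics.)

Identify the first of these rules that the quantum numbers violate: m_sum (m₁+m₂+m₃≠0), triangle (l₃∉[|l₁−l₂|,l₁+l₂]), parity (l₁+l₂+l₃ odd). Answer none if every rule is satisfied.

m₁+m₂+m₃ = 3 + 0 + 3 = 6  ✗
triangle: |6−2|=4 ≤ l₃=4 ≤ 6+2=8
parity: l₁+l₂+l₃ = 12 is even

m_sum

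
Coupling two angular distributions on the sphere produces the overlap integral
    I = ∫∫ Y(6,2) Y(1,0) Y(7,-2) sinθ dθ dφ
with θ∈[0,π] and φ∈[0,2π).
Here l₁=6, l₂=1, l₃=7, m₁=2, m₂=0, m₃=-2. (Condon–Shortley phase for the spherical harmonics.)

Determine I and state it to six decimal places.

0.234717

Rules hold: Σm=0, L=14 even, 5≤7≤7.
N = 13·3·15 = 585
Δ = 0!·12!·2!/15! = 1/1365
Racah Σ t=0..0: t=0:+1/518400 = 1/518400
⇒ 3j(6 1 7; 0 0 0)² = 7/195, sgn -1
Racah Σ t=0..0: t=0:+1/967680 = 1/967680
⇒ 3j(6 1 7; 2 0 -2)² = 3/91, sgn -1
4πI² = N·(3j₀)²·(3jₘ)² = 9/13
I = +1·√(0.692308/4π) = 0.23471705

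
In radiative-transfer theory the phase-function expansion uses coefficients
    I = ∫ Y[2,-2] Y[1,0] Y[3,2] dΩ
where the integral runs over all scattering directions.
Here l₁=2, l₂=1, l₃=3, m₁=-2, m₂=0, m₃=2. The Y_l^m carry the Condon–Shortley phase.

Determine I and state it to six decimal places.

m-sum 0 ✓  L=6 even ✓  1≤3≤3 ✓
Π(2lᵢ+1) = 5×3×7 = 105
triangle coeff Δ(2,1,3) = 1/105
Σ_t [0,0]: t=0:+1/4 = 1/4
(3j)²=3/35 [(2 1 3; 0 0 0)], sign=-1
Σ_t [0,0]: t=0:+1/24 = 1/24
(3j)²=1/21 [(2 1 3; -2 0 2)], sign=-1
⇒ 4πI² = 3/7
I = (+1)√(3/7/(4π)) = 0.18467439

0.184674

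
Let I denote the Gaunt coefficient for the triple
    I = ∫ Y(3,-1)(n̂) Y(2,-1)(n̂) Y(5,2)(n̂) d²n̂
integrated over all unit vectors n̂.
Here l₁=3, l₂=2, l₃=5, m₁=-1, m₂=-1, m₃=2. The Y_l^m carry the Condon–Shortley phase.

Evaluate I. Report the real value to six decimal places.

m-sum 0 ✓  L=10 even ✓  1≤5≤5 ✓
Π(2lᵢ+1) = 7×5×11 = 385
triangle coeff Δ(3,2,5) = 1/2310
Σ_t [0,0]: t=0:+1/144 = 1/144
(3j)²=10/231 [(3 2 5; 0 0 0)], sign=-1
Σ_t [0,0]: t=0:+1/288 = 1/288
(3j)²=1/22 [(3 2 5; -1 -1 2)], sign=-1
⇒ 4πI² = 25/33
I = (+1)√(25/33/(4π)) = 0.24553200

0.245532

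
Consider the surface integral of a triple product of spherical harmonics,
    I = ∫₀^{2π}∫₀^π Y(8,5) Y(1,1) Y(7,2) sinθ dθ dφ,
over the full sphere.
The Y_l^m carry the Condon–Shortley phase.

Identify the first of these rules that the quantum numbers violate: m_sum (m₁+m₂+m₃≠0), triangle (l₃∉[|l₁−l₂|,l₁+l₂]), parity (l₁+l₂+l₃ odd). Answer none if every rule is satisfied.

m₁+m₂+m₃ = 5 + 1 + 2 = 8  ✗
triangle: |8−1|=7 ≤ l₃=7 ≤ 8+1=9
parity: l₁+l₂+l₃ = 16 is even

m_sum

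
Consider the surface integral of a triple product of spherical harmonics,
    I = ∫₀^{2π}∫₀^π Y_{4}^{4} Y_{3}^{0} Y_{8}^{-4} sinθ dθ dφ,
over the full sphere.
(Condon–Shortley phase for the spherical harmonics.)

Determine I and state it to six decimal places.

triangle: need 1≤l₃≤7, have 8; I=0

0.000000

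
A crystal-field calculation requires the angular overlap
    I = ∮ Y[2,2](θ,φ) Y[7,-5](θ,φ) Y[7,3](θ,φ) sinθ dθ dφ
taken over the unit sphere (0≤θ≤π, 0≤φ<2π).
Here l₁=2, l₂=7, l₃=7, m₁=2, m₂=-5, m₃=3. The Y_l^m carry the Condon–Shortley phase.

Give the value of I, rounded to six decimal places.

m-sum 0 ✓  L=16 even ✓  5≤7≤9 ✓
Π(2lᵢ+1) = 5×15×15 = 1125
triangle coeff Δ(2,7,7) = 1/185640
Σ_t [0,2]: t=0:+1/2419200 t=1:−1/518400 t=2:+1/2419200 = -1/907200
(3j)²=56/3315 [(2 7 7; 0 0 0)], sign=+1
Σ_t [0,0]: t=0:+1/29030400 = 1/29030400
(3j)²=99/7735 [(2 7 7; 2 -5 3)], sign=+1
⇒ 4πI² = 11880/48841
I = (+1)√(11880/48841/(4π)) = 0.13912687

0.139127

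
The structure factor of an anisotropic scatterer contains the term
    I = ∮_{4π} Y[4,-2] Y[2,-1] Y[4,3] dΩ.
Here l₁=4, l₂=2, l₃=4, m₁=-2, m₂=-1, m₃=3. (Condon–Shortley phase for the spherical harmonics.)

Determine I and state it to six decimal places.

m-sum 0 ✓  L=10 even ✓  2≤4≤6 ✓
Π(2lᵢ+1) = 9×5×9 = 405
triangle coeff Δ(4,2,4) = 1/13860
Σ_t [0,2]: t=0:+1/192 t=1:−1/36 t=2:+1/192 = -5/288
(3j)²=20/693 [(4 2 4; 0 0 0)], sign=-1
Σ_t [0,1]: t=0:+1/1440 t=1:−1/240 = -1/288
(3j)²=5/132 [(4 2 4; -2 -1 3)], sign=+1
⇒ 4πI² = 375/847
I = (-1)√(375/847/(4π)) = -0.18770204

-0.187702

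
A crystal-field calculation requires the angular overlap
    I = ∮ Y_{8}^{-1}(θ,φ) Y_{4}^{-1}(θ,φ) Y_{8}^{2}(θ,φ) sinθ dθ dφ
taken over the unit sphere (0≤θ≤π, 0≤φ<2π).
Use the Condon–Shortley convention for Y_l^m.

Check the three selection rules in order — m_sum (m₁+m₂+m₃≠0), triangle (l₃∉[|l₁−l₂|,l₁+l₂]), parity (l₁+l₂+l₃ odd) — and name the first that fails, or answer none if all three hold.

Σmᵢ = 0  ✓
l₃∈[|l₁−l₂|,l₁+l₂]=[4,12], have l₃=8  ✓
Σlᵢ = 20 ⇒ even  ✓

none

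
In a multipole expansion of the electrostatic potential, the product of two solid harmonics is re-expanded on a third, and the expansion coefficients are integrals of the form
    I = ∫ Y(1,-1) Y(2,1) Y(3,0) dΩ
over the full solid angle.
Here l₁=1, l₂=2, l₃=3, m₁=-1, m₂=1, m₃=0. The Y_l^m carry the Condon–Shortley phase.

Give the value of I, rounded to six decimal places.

Rules hold: Σm=0, L=6 even, 1≤3≤3.
N = 3·5·7 = 105
Δ = 0!·2!·4!/7! = 1/105
Racah Σ t=0..0: t=0:+1/4 = 1/4
⇒ 3j(1 2 3; 0 0 0)² = 3/35, sgn -1
Racah Σ t=0..0: t=0:+1/12 = 1/12
⇒ 3j(1 2 3; -1 1 0)² = 1/35, sgn -1
4πI² = N·(3j₀)²·(3jₘ)² = 9/35
I = +1·√(0.257143/4π) = 0.14304817

0.143048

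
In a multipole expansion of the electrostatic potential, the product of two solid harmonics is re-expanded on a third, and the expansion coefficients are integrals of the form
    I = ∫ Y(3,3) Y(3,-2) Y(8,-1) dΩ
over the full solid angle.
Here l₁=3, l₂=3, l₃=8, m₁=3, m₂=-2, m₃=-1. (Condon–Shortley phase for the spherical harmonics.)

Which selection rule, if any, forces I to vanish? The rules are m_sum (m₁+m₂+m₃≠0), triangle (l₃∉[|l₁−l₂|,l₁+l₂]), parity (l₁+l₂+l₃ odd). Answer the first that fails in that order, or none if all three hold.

Σmᵢ = 0  ✓
l₃∈[|l₁−l₂|,l₁+l₂]=[0,6], have l₃=8  ✗
Σlᵢ = 14 ⇒ even

triangle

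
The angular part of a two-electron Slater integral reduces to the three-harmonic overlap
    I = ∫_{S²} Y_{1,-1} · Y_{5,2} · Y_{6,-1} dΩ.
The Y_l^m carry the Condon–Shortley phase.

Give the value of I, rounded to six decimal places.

-0.129207

m-sum 0 ✓  L=12 even ✓  4≤6≤6 ✓
Π(2lᵢ+1) = 3×11×13 = 429
triangle coeff Δ(1,5,6) = 1/858
Σ_t [0,0]: t=0:+1/14400 = 1/14400
(3j)²=6/143 [(1 5 6; 0 0 0)], sign=+1
Σ_t [0,0]: t=0:+1/60480 = 1/60480
(3j)²=5/429 [(1 5 6; -1 2 -1)], sign=-1
⇒ 4πI² = 30/143
I = (-1)√(30/143/(4π)) = -0.12920749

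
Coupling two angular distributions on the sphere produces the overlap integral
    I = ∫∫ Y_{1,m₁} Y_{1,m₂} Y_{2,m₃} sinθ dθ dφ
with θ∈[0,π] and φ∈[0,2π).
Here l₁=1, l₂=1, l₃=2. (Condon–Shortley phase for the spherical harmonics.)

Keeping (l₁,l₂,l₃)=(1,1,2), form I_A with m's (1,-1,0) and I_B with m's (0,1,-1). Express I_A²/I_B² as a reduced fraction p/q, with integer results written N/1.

l's match ⇒ only the (l;m) 3-j factors differ between A and B.
A: triangle coeff Δ(1,1,2) = 1/30; Σ_t [0,0]: t=0:+1/4 = 1/4; (3j)²=1/30 [(1 1 2; 1 -1 0)], sign=+1
B: triangle coeff Δ(1,1,2) = 1/30; Σ_t [0,0]: t=0:+1/2 = 1/2; (3j)²=1/10 [(1 1 2; 0 1 -1)], sign=-1
I_A²/I_B² = (1/30)/(1/10) = 1/3

1/3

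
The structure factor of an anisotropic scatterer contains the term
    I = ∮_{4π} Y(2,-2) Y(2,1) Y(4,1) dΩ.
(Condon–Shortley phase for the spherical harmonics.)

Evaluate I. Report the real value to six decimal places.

-0.090112

Checks pass: Σm=0; 8 even; l₃=4∈[0,4].
(2·2+1)(2·2+1)(2·4+1) = 225
Δ: 0! 4! 4! / 9! → 1/630
sum: t=0:+1/16 = 1/16
3j²(2 2 4; 0 0 0) = Δ·Π!·Σ² = 2/35  (sign +1)
sum: t=0:+1/144 = 1/144
3j²(2 2 4; -2 1 1) = Δ·Π!·Σ² = 1/126  (sign -1)
combine: 4πI² = 225·2/35·1/126 = 5/49
take √, sign -1: I = -0.09011188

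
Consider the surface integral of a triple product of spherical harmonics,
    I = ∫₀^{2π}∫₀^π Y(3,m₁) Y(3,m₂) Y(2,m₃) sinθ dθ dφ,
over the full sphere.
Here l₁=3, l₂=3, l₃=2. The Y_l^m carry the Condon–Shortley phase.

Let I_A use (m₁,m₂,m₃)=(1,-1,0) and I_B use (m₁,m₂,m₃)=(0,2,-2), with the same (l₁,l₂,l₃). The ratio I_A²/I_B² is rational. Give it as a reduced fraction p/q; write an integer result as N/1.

9/20

l's match ⇒ only the (l;m) 3-j factors differ between A and B.
A: triangle coeff Δ(3,3,2) = 1/3780; Σ_t [0,2]: t=0:+1/96 t=1:−1/6 t=2:+1/16 = -3/32; (3j)²=3/140 [(3 3 2; 1 -1 0)], sign=-1
B: triangle coeff Δ(3,3,2) = 1/3780; Σ_t [3,3]: t=3:−1/24 = -1/24; (3j)²=1/21 [(3 3 2; 0 2 -2)], sign=-1
I_A²/I_B² = (3/140)/(1/21) = 9/20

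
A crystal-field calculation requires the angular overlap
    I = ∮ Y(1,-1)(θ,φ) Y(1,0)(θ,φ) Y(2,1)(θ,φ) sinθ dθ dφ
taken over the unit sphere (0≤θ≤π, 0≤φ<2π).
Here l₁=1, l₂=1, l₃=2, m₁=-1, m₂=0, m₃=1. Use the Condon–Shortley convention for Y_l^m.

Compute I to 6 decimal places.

-0.218510

Rules hold: Σm=0, L=4 even, 0≤2≤2.
N = 3·3·5 = 45
Δ = 0!·2!·2!/5! = 1/30
Racah Σ t=0..0: t=0:+1/1 = 1/1
⇒ 3j(1 1 2; 0 0 0)² = 2/15, sgn +1
Racah Σ t=0..0: t=0:+1/2 = 1/2
⇒ 3j(1 1 2; -1 0 1)² = 1/10, sgn -1
4πI² = N·(3j₀)²·(3jₘ)² = 3/5
I = -1·√(0.6/4π) = -0.21850969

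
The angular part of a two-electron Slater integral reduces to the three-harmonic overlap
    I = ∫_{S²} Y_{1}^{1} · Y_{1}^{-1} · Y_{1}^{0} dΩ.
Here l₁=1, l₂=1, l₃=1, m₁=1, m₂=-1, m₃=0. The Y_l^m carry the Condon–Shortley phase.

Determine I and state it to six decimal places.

l₁+l₂+l₃=3 is odd: 3j(l;000)=0 ⇒ I=0

0.000000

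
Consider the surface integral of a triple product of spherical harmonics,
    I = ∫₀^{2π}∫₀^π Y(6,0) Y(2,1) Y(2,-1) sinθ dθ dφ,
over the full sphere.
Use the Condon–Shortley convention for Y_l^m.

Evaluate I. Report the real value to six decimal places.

|6−2|≤2≤6+2 violated ⇒ I = 0

0.000000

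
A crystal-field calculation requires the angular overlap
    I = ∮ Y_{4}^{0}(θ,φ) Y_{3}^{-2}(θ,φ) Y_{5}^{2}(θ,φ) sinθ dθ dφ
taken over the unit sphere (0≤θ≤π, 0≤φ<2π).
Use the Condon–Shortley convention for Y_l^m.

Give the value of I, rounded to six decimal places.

-0.065427

Checks pass: Σm=0; 12 even; l₃=5∈[1,7].
(2·4+1)(2·3+1)(2·5+1) = 693
Δ: 2! 6! 4! / 13! → 1/180180
sum: t=0:+1/576 t=1:−1/144 t=2:+1/576 = -1/288
3j²(4 3 5; 0 0 0) = Δ·Π!·Σ² = 20/1001  (sign +1)
sum: t=0:+1/576 t=1:−1/864 = 1/1728
3j²(4 3 5; 0 -2 2) = Δ·Π!·Σ² = 5/1287  (sign -1)
combine: 4πI² = 693·20/1001·5/1287 = 100/1859
take √, sign -1: I = -0.06542675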